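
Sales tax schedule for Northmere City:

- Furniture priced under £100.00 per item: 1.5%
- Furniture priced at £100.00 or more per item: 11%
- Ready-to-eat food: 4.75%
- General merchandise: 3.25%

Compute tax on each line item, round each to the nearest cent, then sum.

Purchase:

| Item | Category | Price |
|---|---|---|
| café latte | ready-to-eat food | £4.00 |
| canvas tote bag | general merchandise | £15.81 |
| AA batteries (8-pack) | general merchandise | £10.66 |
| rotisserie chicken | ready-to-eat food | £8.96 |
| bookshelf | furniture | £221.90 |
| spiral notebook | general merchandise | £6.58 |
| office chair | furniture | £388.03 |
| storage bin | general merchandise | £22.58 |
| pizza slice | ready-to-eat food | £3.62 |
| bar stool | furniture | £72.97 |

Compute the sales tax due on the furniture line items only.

Bookshelf £221.90: furniture, £100.00 or more → 11% → £24.41
Office chair £388.03: furniture, £100.00 or more → 11% → £42.68
Bar stool £72.97: furniture, under £100.00 → 1.5% → £1.09
Tax on furniture = £24.41 + £42.68 + £1.09 = £68.18

£68.18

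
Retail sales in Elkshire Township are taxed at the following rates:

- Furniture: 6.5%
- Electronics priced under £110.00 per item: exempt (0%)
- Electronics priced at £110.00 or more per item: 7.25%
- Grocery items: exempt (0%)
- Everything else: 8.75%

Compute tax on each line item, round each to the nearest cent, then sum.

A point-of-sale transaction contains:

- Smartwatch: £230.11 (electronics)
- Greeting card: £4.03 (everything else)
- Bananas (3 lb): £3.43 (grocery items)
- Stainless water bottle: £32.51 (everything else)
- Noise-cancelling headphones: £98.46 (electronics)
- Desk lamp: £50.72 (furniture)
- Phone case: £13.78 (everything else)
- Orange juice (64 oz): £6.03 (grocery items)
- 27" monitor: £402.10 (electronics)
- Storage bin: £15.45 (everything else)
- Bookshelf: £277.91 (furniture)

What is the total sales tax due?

£72.94

Smartwatch £230.11: electronics, £110.00 or more → 7.25% → £16.68
Greeting card £4.03: everything else → 8.75% → £0.35
Bananas (3 lb) £3.43: grocery items → 0% → £0.00
Stainless water bottle £32.51: everything else → 8.75% → £2.84
Noise-cancelling headphones £98.46: electronics, under £110.00 → 0% → £0.00
Desk lamp £50.72: furniture → 6.5% → £3.30
Phone case £13.78: everything else → 8.75% → £1.21
Orange juice (64 oz) £6.03: grocery items → 0% → £0.00
27" monitor £402.10: electronics, £110.00 or more → 7.25% → £29.15
Storage bin £15.45: everything else → 8.75% → £1.35
Bookshelf £277.91: furniture → 6.5% → £18.06
Total tax = £16.68 + £0.35 + £2.84 + £3.30 + £1.21 + £29.15 + £1.35 + £18.06 = £72.94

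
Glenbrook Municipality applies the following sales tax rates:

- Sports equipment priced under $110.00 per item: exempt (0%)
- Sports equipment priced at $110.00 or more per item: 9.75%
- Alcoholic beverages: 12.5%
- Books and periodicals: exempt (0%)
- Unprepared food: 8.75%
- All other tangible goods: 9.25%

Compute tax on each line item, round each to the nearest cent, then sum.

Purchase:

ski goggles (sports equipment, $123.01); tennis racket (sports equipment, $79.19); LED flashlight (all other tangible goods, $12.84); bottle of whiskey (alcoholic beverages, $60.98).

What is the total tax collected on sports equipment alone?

$11.99

Ski goggles $123.01: sports equipment, $110.00 or more → 9.75% → $11.99
Tennis racket $79.19: sports equipment, under $110.00 → 0% → $0.00
Tax on sports equipment = $11.99 + $0.00 = $11.99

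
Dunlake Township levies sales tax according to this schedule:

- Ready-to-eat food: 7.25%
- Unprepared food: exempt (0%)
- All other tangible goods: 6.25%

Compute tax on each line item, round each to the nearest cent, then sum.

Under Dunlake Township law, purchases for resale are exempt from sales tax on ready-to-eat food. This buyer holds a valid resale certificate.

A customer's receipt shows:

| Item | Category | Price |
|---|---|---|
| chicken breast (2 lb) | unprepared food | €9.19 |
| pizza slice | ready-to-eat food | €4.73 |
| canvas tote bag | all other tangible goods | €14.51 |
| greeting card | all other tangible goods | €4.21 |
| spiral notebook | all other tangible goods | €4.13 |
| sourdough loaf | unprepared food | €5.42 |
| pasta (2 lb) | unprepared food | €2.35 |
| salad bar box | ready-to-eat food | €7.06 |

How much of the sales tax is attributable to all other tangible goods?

€1.43

Canvas tote bag €14.51: all other tangible goods → 6.25% → €0.91
Greeting card €4.21: all other tangible goods → 6.25% → €0.26
Spiral notebook €4.13: all other tangible goods → 6.25% → €0.26
Tax on all other tangible goods = €0.91 + €0.26 + €0.26 = €1.43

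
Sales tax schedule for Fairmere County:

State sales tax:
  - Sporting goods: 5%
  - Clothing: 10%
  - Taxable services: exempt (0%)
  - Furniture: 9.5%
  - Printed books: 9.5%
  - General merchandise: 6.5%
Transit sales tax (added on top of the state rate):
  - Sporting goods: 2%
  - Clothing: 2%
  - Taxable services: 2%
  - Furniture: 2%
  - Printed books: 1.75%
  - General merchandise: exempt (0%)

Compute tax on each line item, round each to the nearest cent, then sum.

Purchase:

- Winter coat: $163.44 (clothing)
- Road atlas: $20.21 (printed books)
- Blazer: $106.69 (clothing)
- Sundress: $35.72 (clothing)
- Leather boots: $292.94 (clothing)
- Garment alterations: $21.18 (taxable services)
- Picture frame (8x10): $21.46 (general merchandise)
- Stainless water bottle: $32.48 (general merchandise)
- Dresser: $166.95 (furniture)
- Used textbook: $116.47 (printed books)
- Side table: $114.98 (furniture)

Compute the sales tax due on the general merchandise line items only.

Picture frame (8x10) $21.46: general merchandise → 6.5% + 0% transit = 6.5% → $1.39
Stainless water bottle $32.48: general merchandise → 6.5% + 0% transit = 6.5% → $2.11
Tax on general merchandise = $1.39 + $2.11 = $3.50

$3.50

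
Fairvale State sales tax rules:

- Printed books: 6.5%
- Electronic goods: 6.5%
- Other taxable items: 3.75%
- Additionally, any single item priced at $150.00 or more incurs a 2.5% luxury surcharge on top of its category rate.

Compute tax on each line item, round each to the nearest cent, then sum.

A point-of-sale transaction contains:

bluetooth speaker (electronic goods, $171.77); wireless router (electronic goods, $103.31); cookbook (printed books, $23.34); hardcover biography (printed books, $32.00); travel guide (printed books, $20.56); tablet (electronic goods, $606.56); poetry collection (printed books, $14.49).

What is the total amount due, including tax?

Bluetooth speaker $171.77: electronic goods → 6.5% + 2.5% surcharge = 9% → $15.46
Wireless router $103.31: electronic goods → 6.5% → $6.72
Cookbook $23.34: printed books → 6.5% → $1.52
Hardcover biography $32.00: printed books → 6.5% → $2.08
Travel guide $20.56: printed books → 6.5% → $1.34
Tablet $606.56: electronic goods → 6.5% + 2.5% surcharge = 9% → $54.59
Poetry collection $14.49: printed books → 6.5% → $0.94
Subtotal = $972.03; tax = $82.65; total due = $1054.68

$1054.68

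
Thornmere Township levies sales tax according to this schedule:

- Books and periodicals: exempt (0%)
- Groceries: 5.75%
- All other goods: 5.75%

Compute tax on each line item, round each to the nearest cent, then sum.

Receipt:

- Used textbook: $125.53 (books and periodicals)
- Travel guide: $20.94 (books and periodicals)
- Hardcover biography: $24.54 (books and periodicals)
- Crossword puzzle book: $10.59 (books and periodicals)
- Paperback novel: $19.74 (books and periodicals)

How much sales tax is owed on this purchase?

Used textbook $125.53: books and periodicals → 0% → $0.00
Travel guide $20.94: books and periodicals → 0% → $0.00
Hardcover biography $24.54: books and periodicals → 0% → $0.00
Crossword puzzle book $10.59: books and periodicals → 0% → $0.00
Paperback novel $19.74: books and periodicals → 0% → $0.00
Total tax = $0.00

$0.00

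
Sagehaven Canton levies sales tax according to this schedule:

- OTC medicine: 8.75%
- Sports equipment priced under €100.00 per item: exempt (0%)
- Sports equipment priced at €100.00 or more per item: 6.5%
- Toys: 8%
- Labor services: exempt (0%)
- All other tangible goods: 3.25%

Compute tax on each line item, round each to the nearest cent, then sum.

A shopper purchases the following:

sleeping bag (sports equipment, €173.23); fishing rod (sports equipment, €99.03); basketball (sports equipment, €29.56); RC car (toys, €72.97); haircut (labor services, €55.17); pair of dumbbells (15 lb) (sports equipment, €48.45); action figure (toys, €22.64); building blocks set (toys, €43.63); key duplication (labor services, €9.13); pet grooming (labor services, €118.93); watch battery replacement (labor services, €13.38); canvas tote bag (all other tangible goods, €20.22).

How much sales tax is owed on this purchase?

€23.06

Sleeping bag €173.23: sports equipment, €100.00 or more → 6.5% → €11.26
Fishing rod €99.03: sports equipment, under €100.00 → 0% → €0.00
Basketball €29.56: sports equipment, under €100.00 → 0% → €0.00
RC car €72.97: toys → 8% → €5.84
Haircut €55.17: labor services → 0% → €0.00
Pair of dumbbells (15 lb) €48.45: sports equipment, under €100.00 → 0% → €0.00
Action figure €22.64: toys → 8% → €1.81
Building blocks set €43.63: toys → 8% → €3.49
Key duplication €9.13: labor services → 0% → €0.00
Pet grooming €118.93: labor services → 0% → €0.00
Watch battery replacement €13.38: labor services → 0% → €0.00
Canvas tote bag €20.22: all other tangible goods → 3.25% → €0.66
Total tax = €11.26 + €5.84 + €1.81 + €3.49 + €0.66 = €23.06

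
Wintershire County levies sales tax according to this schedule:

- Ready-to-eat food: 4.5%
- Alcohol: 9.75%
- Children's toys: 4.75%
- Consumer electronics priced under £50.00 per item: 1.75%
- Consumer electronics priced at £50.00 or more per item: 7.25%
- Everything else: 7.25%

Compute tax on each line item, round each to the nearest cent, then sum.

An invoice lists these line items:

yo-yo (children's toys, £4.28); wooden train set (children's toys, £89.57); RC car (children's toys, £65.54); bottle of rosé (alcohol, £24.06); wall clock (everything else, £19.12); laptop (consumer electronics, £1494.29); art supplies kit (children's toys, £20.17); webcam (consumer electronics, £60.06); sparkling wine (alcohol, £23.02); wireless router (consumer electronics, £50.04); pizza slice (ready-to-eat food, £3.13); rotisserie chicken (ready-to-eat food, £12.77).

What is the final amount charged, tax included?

£1997.58

Yo-yo £4.28: children's toys → 4.75% → £0.20
Wooden train set £89.57: children's toys → 4.75% → £4.25
RC car £65.54: children's toys → 4.75% → £3.11
Bottle of rosé £24.06: alcohol → 9.75% → £2.35
Wall clock £19.12: everything else → 7.25% → £1.39
Laptop £1494.29: consumer electronics, £50.00 or more → 7.25% → £108.34
Art supplies kit £20.17: children's toys → 4.75% → £0.96
Webcam £60.06: consumer electronics, £50.00 or more → 7.25% → £4.35
Sparkling wine £23.02: alcohol → 9.75% → £2.24
Wireless router £50.04: consumer electronics, £50.00 or more → 7.25% → £3.63
Pizza slice £3.13: ready-to-eat food → 4.5% → £0.14
Rotisserie chicken £12.77: ready-to-eat food → 4.5% → £0.57
Subtotal = £1866.05; tax = £131.53; total due = £1997.58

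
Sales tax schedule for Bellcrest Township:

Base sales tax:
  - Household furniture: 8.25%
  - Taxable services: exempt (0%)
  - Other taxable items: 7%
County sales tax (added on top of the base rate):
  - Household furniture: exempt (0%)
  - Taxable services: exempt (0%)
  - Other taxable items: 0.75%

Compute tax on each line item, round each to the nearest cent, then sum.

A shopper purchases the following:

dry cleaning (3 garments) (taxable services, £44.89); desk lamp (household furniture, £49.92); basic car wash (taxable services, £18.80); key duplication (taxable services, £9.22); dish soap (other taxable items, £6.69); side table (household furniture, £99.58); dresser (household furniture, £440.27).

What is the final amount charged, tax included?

£718.55

Dry cleaning (3 garments) £44.89: taxable services → 0% + 0% county = 0% → £0.00
Desk lamp £49.92: household furniture → 8.25% + 0% county = 8.25% → £4.12
Basic car wash £18.80: taxable services → 0% + 0% county = 0% → £0.00
Key duplication £9.22: taxable services → 0% + 0% county = 0% → £0.00
Dish soap £6.69: other taxable items → 7% + 0.75% county = 7.75% → £0.52
Side table £99.58: household furniture → 8.25% + 0% county = 8.25% → £8.22
Dresser £440.27: household furniture → 8.25% + 0% county = 8.25% → £36.32
Subtotal = £669.37; tax = £49.18; total due = £718.55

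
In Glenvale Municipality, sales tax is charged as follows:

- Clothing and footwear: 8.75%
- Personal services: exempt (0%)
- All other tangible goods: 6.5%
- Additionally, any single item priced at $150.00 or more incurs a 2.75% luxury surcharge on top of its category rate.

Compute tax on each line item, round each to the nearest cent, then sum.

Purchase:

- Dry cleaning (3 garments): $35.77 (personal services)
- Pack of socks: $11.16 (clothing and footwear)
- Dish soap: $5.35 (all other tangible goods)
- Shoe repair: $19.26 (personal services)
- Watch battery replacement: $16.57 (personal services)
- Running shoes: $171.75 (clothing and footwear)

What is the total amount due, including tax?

$280.94

Dry cleaning (3 garments) $35.77: personal services → 0% → $0.00
Pack of socks $11.16: clothing and footwear → 8.75% → $0.98
Dish soap $5.35: all other tangible goods → 6.5% → $0.35
Shoe repair $19.26: personal services → 0% → $0.00
Watch battery replacement $16.57: personal services → 0% → $0.00
Running shoes $171.75: clothing and footwear → 8.75% + 2.75% surcharge = 11.5% → $19.75
Subtotal = $259.86; tax = $21.08; total due = $280.94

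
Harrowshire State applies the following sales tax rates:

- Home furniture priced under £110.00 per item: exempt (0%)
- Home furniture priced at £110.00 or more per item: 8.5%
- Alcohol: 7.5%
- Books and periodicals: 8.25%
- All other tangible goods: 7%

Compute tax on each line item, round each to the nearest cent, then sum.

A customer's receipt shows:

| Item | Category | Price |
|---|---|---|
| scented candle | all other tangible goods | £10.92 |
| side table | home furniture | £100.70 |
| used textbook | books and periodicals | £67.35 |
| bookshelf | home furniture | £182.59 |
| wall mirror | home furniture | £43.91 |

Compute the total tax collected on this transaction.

Scented candle £10.92: all other tangible goods → 7% → £0.76
Side table £100.70: home furniture, under £110.00 → 0% → £0.00
Used textbook £67.35: books and periodicals → 8.25% → £5.56
Bookshelf £182.59: home furniture, £110.00 or more → 8.5% → £15.52
Wall mirror £43.91: home furniture, under £110.00 → 0% → £0.00
Total tax = £0.76 + £5.56 + £15.52 = £21.84

£21.84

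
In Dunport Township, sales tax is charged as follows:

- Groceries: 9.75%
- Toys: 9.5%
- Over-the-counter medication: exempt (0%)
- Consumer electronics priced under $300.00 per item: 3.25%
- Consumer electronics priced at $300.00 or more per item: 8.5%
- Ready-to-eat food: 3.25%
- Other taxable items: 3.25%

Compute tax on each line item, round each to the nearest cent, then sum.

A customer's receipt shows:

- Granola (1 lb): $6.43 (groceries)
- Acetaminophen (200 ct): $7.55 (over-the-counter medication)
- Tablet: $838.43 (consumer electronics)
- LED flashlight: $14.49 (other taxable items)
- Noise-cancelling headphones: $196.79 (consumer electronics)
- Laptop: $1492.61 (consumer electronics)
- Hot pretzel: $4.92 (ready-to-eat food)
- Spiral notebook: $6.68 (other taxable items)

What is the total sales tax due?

Granola (1 lb) $6.43: groceries → 9.75% → $0.63
Acetaminophen (200 ct) $7.55: over-the-counter medication → 0% → $0.00
Tablet $838.43: consumer electronics, $300.00 or more → 8.5% → $71.27
LED flashlight $14.49: other taxable items → 3.25% → $0.47
Noise-cancelling headphones $196.79: consumer electronics, under $300.00 → 3.25% → $6.40
Laptop $1492.61: consumer electronics, $300.00 or more → 8.5% → $126.87
Hot pretzel $4.92: ready-to-eat food → 3.25% → $0.16
Spiral notebook $6.68: other taxable items → 3.25% → $0.22
Total tax = $0.63 + $71.27 + $0.47 + $6.40 + $126.87 + $0.16 + $0.22 = $206.02

$206.02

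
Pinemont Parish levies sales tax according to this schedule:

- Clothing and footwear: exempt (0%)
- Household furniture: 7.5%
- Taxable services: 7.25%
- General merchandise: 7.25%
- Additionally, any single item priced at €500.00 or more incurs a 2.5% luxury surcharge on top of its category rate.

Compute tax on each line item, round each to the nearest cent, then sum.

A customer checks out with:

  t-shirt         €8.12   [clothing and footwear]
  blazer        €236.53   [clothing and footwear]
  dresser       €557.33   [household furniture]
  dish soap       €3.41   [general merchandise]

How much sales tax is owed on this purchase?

T-shirt €8.12: clothing and footwear → 0% → €0.00
Blazer €236.53: clothing and footwear → 0% → €0.00
Dresser €557.33: household furniture → 7.5% + 2.5% surcharge = 10% → €55.73
Dish soap €3.41: general merchandise → 7.25% → €0.25
Total tax = €55.73 + €0.25 = €55.98

€55.98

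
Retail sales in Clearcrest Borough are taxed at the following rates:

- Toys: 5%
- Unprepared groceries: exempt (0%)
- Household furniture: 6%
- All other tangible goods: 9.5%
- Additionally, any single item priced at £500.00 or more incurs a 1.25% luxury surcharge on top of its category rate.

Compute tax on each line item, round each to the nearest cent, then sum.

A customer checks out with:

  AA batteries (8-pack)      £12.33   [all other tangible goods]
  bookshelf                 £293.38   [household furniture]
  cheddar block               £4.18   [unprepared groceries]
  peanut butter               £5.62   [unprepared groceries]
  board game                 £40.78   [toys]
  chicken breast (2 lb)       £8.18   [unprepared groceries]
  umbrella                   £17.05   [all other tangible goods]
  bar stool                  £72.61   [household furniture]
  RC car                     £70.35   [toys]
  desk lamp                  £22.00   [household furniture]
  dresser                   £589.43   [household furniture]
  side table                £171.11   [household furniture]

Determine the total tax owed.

£84.63

AA batteries (8-pack) £12.33: all other tangible goods → 9.5% → £1.17
Bookshelf £293.38: household furniture → 6% → £17.60
Cheddar block £4.18: unprepared groceries → 0% → £0.00
Peanut butter £5.62: unprepared groceries → 0% → £0.00
Board game £40.78: toys → 5% → £2.04
Chicken breast (2 lb) £8.18: unprepared groceries → 0% → £0.00
Umbrella £17.05: all other tangible goods → 9.5% → £1.62
Bar stool £72.61: household furniture → 6% → £4.36
RC car £70.35: toys → 5% → £3.52
Desk lamp £22.00: household furniture → 6% → £1.32
Dresser £589.43: household furniture → 6% + 1.25% surcharge = 7.25% → £42.73
Side table £171.11: household furniture → 6% → £10.27
Total tax = £1.17 + £17.60 + £2.04 + £1.62 + £4.36 + £3.52 + £1.32 + £42.73 + £10.27 = £84.63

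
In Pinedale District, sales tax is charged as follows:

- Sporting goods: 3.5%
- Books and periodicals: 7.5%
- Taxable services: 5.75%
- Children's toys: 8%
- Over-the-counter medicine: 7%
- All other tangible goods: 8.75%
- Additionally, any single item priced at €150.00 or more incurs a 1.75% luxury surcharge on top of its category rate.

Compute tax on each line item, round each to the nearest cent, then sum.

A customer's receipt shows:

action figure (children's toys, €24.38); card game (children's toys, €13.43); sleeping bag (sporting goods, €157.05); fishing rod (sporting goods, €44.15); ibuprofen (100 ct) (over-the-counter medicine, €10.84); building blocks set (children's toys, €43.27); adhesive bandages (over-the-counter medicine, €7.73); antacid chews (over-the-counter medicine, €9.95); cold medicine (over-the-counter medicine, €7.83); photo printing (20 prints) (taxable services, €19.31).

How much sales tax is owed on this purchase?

Action figure €24.38: children's toys → 8% → €1.95
Card game €13.43: children's toys → 8% → €1.07
Sleeping bag €157.05: sporting goods → 3.5% + 1.75% surcharge = 5.25% → €8.25
Fishing rod €44.15: sporting goods → 3.5% → €1.55
Ibuprofen (100 ct) €10.84: over-the-counter medicine → 7% → €0.76
Building blocks set €43.27: children's toys → 8% → €3.46
Adhesive bandages €7.73: over-the-counter medicine → 7% → €0.54
Antacid chews €9.95: over-the-counter medicine → 7% → €0.70
Cold medicine €7.83: over-the-counter medicine → 7% → €0.55
Photo printing (20 prints) €19.31: taxable services → 5.75% → €1.11
Total tax = €1.95 + €1.07 + €8.25 + €1.55 + €0.76 + €3.46 + €0.54 + €0.70 + €0.55 + €1.11 = €19.94

€19.94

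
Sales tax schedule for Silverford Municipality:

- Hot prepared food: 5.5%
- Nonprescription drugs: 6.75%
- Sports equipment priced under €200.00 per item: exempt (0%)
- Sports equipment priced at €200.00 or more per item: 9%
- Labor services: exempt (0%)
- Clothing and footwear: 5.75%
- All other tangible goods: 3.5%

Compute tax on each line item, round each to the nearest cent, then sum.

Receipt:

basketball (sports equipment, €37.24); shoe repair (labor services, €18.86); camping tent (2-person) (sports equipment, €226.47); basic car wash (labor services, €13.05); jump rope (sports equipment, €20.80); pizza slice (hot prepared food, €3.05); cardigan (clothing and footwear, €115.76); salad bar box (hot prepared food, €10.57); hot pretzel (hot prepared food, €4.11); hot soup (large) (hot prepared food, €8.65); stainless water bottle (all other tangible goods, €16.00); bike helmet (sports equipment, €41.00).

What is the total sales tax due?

€29.06

Basketball €37.24: sports equipment, under €200.00 → 0% → €0.00
Shoe repair €18.86: labor services → 0% → €0.00
Camping tent (2-person) €226.47: sports equipment, €200.00 or more → 9% → €20.38
Basic car wash €13.05: labor services → 0% → €0.00
Jump rope €20.80: sports equipment, under €200.00 → 0% → €0.00
Pizza slice €3.05: hot prepared food → 5.5% → €0.17
Cardigan €115.76: clothing and footwear → 5.75% → €6.66
Salad bar box €10.57: hot prepared food → 5.5% → €0.58
Hot pretzel €4.11: hot prepared food → 5.5% → €0.23
Hot soup (large) €8.65: hot prepared food → 5.5% → €0.48
Stainless water bottle €16.00: all other tangible goods → 3.5% → €0.56
Bike helmet €41.00: sports equipment, under €200.00 → 0% → €0.00
Total tax = €20.38 + €0.17 + €6.66 + €0.58 + €0.23 + €0.48 + €0.56 = €29.06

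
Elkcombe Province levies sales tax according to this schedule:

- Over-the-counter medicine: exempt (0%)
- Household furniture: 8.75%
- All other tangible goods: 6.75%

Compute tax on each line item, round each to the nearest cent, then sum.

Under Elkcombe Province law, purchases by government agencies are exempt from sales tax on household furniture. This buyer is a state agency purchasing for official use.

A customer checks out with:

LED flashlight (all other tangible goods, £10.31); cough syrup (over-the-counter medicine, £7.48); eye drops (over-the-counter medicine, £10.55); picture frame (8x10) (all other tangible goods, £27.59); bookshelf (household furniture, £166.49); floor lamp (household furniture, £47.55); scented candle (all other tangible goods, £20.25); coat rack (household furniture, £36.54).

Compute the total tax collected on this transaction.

£3.93

LED flashlight £10.31: all other tangible goods → 6.75% → £0.70
Cough syrup £7.48: over-the-counter medicine → 0% → £0.00
Eye drops £10.55: over-the-counter medicine → 0% → £0.00
Picture frame (8x10) £27.59: all other tangible goods → 6.75% → £1.86
Bookshelf £166.49: household furniture, buyer-exempt → 0% → £0.00
Floor lamp £47.55: household furniture, buyer-exempt → 0% → £0.00
Scented candle £20.25: all other tangible goods → 6.75% → £1.37
Coat rack £36.54: household furniture, buyer-exempt → 0% → £0.00
Total tax = £0.70 + £1.86 + £1.37 = £3.93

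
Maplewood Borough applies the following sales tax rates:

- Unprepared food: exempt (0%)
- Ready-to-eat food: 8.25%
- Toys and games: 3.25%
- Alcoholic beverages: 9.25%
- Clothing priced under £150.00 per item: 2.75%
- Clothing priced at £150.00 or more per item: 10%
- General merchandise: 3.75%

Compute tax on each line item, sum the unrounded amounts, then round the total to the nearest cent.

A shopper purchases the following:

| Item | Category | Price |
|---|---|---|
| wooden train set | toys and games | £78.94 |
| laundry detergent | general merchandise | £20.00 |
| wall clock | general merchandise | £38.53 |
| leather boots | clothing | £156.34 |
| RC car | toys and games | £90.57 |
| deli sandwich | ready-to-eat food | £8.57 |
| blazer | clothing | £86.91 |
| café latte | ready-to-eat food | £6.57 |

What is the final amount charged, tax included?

£513.41

Wooden train set £78.94: toys and games → 3.25% → £2.56555
Laundry detergent £20.00: general merchandise → 3.75% → £0.75
Wall clock £38.53: general merchandise → 3.75% → £1.444875
Leather boots £156.34: clothing, £150.00 or more → 10% → £15.634
RC car £90.57: toys and games → 3.25% → £2.943525
Deli sandwich £8.57: ready-to-eat food → 8.25% → £0.707025
Blazer £86.91: clothing, under £150.00 → 2.75% → £2.390025
Café latte £6.57: ready-to-eat food → 8.25% → £0.542025
Subtotal = £486.43; unrounded tax = £26.977025 → £26.98; total due = £513.41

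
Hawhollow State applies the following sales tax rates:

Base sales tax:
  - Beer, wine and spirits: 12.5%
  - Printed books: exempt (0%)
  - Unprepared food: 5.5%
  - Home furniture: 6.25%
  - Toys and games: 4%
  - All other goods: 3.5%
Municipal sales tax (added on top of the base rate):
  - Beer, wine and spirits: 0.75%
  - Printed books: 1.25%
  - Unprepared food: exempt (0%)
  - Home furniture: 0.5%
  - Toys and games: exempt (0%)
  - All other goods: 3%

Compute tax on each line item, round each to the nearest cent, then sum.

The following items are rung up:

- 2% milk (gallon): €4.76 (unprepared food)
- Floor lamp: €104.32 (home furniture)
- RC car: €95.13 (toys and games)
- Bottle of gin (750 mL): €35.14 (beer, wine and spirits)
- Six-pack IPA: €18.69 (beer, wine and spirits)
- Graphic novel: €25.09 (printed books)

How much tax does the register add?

€18.56

2% milk (gallon) €4.76: unprepared food → 5.5% + 0% municipal = 5.5% → €0.26
Floor lamp €104.32: home furniture → 6.25% + 0.5% municipal = 6.75% → €7.04
RC car €95.13: toys and games → 4% + 0% municipal = 4% → €3.81
Bottle of gin (750 mL) €35.14: beer, wine and spirits → 12.5% + 0.75% municipal = 13.25% → €4.66
Six-pack IPA €18.69: beer, wine and spirits → 12.5% + 0.75% municipal = 13.25% → €2.48
Graphic novel €25.09: printed books → 0% + 1.25% municipal = 1.25% → €0.31
Total tax = €0.26 + €7.04 + €3.81 + €4.66 + €2.48 + €0.31 = €18.56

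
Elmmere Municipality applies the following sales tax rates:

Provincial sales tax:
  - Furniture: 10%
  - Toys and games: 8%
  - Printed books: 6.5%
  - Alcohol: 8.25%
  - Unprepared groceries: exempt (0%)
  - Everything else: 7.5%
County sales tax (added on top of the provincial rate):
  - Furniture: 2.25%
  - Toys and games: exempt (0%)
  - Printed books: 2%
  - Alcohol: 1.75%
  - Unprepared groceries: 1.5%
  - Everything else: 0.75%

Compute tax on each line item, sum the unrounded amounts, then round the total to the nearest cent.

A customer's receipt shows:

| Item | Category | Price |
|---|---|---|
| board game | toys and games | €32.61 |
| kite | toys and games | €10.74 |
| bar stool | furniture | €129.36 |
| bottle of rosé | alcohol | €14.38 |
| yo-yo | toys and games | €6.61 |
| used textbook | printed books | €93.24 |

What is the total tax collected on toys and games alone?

Board game €32.61: toys and games → 8% + 0% county = 8% → €2.6088
Kite €10.74: toys and games → 8% + 0% county = 8% → €0.8592
Yo-yo €6.61: toys and games → 8% + 0% county = 8% → €0.5288
Tax on toys and games: unrounded sum = €3.9968 → €4.00

€4.00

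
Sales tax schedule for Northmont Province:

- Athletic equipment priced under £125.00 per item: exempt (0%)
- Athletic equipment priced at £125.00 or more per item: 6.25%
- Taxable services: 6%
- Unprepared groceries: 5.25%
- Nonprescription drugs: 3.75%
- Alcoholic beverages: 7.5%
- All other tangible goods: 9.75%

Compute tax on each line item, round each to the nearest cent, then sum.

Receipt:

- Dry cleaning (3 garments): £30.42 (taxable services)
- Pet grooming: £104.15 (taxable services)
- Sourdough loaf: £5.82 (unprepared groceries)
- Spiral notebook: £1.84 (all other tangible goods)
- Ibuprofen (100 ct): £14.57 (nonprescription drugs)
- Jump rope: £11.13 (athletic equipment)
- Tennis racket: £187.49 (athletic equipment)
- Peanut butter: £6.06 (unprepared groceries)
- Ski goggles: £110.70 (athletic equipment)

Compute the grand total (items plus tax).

Dry cleaning (3 garments) £30.42: taxable services → 6% → £1.83
Pet grooming £104.15: taxable services → 6% → £6.25
Sourdough loaf £5.82: unprepared groceries → 5.25% → £0.31
Spiral notebook £1.84: all other tangible goods → 9.75% → £0.18
Ibuprofen (100 ct) £14.57: nonprescription drugs → 3.75% → £0.55
Jump rope £11.13: athletic equipment, under £125.00 → 0% → £0.00
Tennis racket £187.49: athletic equipment, £125.00 or more → 6.25% → £11.72
Peanut butter £6.06: unprepared groceries → 5.25% → £0.32
Ski goggles £110.70: athletic equipment, under £125.00 → 0% → £0.00
Subtotal = £472.18; tax = £21.16; total due = £493.34

£493.34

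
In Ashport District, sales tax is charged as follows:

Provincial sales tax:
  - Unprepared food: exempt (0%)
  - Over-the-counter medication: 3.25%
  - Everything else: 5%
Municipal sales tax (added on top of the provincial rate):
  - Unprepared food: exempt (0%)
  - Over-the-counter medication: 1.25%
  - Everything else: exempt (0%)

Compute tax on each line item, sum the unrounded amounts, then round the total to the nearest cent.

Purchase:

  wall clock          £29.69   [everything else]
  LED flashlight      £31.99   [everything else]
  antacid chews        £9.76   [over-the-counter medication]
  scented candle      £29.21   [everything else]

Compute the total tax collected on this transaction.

£4.98

Wall clock £29.69: everything else → 5% + 0% municipal = 5% → £1.4845
LED flashlight £31.99: everything else → 5% + 0% municipal = 5% → £1.5995
Antacid chews £9.76: over-the-counter medication → 3.25% + 1.25% municipal = 4.5% → £0.4392
Scented candle £29.21: everything else → 5% + 0% municipal = 5% → £1.4605
Unrounded tax sum = £4.9837 → £4.98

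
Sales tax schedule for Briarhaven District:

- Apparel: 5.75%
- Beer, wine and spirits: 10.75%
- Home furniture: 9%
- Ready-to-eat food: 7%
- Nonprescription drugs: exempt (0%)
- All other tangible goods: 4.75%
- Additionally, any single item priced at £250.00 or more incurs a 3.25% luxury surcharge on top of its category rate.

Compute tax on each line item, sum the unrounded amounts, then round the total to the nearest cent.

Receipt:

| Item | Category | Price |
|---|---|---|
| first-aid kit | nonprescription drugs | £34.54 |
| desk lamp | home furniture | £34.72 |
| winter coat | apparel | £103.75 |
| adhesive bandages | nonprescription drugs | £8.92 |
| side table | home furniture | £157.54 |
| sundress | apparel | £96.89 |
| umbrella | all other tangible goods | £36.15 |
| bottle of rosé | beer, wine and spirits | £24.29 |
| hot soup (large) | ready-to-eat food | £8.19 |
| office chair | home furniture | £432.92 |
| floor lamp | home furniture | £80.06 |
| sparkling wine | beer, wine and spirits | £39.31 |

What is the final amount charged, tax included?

£1155.49

First-aid kit £34.54: nonprescription drugs → 0% → £0.00
Desk lamp £34.72: home furniture → 9% → £3.1248
Winter coat £103.75: apparel → 5.75% → £5.965625
Adhesive bandages £8.92: nonprescription drugs → 0% → £0.00
Side table £157.54: home furniture → 9% → £14.1786
Sundress £96.89: apparel → 5.75% → £5.571175
Umbrella £36.15: all other tangible goods → 4.75% → £1.717125
Bottle of rosé £24.29: beer, wine and spirits → 10.75% → £2.611175
Hot soup (large) £8.19: ready-to-eat food → 7% → £0.5733
Office chair £432.92: home furniture → 9% + 3.25% surcharge = 12.25% → £53.0327
Floor lamp £80.06: home furniture → 9% → £7.2054
Sparkling wine £39.31: beer, wine and spirits → 10.75% → £4.225825
Subtotal = £1057.28; unrounded tax = £98.205725 → £98.21; total due = £1155.49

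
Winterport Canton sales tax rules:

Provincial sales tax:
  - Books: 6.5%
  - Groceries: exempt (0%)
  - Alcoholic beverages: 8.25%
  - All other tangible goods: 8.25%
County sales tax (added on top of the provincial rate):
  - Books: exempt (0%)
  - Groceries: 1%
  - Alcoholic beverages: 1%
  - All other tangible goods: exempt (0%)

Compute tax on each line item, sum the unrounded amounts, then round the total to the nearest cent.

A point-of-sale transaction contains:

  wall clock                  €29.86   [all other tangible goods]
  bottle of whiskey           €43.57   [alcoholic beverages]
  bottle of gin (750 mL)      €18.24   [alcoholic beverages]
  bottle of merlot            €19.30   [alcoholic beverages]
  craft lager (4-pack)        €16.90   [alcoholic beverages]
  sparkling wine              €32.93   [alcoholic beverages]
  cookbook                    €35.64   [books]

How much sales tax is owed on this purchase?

Wall clock €29.86: all other tangible goods → 8.25% + 0% county = 8.25% → €2.46345
Bottle of whiskey €43.57: alcoholic beverages → 8.25% + 1% county = 9.25% → €4.030225
Bottle of gin (750 mL) €18.24: alcoholic beverages → 8.25% + 1% county = 9.25% → €1.6872
Bottle of merlot €19.30: alcoholic beverages → 8.25% + 1% county = 9.25% → €1.78525
Craft lager (4-pack) €16.90: alcoholic beverages → 8.25% + 1% county = 9.25% → €1.56325
Sparkling wine €32.93: alcoholic beverages → 8.25% + 1% county = 9.25% → €3.046025
Cookbook €35.64: books → 6.5% + 0% county = 6.5% → €2.3166
Unrounded tax sum = €16.892 → €16.89

€16.89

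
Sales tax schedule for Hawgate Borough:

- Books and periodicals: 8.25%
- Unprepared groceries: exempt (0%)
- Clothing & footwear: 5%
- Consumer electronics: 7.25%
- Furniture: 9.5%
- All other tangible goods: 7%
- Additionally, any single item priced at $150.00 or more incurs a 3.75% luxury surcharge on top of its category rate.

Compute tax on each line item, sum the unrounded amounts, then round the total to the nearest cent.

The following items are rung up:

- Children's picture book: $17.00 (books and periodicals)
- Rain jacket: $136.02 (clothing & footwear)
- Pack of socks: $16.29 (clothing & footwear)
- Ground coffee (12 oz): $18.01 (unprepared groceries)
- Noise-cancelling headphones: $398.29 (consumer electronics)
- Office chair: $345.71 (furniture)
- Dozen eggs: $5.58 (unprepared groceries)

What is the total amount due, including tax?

$1035.54

Children's picture book $17.00: books and periodicals → 8.25% → $1.4025
Rain jacket $136.02: clothing & footwear → 5% → $6.801
Pack of socks $16.29: clothing & footwear → 5% → $0.8145
Ground coffee (12 oz) $18.01: unprepared groceries → 0% → $0.00
Noise-cancelling headphones $398.29: consumer electronics → 7.25% + 3.75% surcharge = 11% → $43.8119
Office chair $345.71: furniture → 9.5% + 3.75% surcharge = 13.25% → $45.806575
Dozen eggs $5.58: unprepared groceries → 0% → $0.00
Subtotal = $936.90; unrounded tax = $98.636475 → $98.64; total due = $1035.54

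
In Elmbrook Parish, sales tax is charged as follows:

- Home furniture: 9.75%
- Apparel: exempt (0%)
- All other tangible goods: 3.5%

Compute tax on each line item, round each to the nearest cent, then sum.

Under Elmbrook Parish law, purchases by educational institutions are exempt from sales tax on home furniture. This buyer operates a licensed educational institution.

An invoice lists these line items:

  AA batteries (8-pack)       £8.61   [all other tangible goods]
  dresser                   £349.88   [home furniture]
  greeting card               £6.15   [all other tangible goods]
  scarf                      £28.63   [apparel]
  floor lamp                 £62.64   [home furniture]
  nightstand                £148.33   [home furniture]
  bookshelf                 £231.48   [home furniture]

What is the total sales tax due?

AA batteries (8-pack) £8.61: all other tangible goods → 3.5% → £0.30
Dresser £349.88: home furniture, buyer-exempt → 0% → £0.00
Greeting card £6.15: all other tangible goods → 3.5% → £0.22
Scarf £28.63: apparel → 0% → £0.00
Floor lamp £62.64: home furniture, buyer-exempt → 0% → £0.00
Nightstand £148.33: home furniture, buyer-exempt → 0% → £0.00
Bookshelf £231.48: home furniture, buyer-exempt → 0% → £0.00
Total tax = £0.30 + £0.22 = £0.52

£0.52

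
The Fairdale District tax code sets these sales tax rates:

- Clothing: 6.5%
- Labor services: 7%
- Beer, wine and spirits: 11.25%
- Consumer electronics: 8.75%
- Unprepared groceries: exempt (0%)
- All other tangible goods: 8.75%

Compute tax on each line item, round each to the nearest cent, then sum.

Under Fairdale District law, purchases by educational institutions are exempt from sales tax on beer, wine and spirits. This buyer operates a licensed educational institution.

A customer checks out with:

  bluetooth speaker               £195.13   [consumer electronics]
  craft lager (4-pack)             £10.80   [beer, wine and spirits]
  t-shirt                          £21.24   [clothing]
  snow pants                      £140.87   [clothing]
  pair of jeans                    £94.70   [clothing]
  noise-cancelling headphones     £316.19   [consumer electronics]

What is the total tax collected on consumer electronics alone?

Bluetooth speaker £195.13: consumer electronics → 8.75% → £17.07
Noise-cancelling headphones £316.19: consumer electronics → 8.75% → £27.67
Tax on consumer electronics = £17.07 + £27.67 = £44.74

£44.74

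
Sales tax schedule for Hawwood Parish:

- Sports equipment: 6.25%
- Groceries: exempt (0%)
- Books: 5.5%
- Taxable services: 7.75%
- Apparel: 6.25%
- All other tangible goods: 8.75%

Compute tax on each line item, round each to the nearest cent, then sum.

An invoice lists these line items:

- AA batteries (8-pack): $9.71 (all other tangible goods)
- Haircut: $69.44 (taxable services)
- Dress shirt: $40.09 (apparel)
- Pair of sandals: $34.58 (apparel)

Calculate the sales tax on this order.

$10.90

AA batteries (8-pack) $9.71: all other tangible goods → 8.75% → $0.85
Haircut $69.44: taxable services → 7.75% → $5.38
Dress shirt $40.09: apparel → 6.25% → $2.51
Pair of sandals $34.58: apparel → 6.25% → $2.16
Total tax = $0.85 + $5.38 + $2.51 + $2.16 = $10.90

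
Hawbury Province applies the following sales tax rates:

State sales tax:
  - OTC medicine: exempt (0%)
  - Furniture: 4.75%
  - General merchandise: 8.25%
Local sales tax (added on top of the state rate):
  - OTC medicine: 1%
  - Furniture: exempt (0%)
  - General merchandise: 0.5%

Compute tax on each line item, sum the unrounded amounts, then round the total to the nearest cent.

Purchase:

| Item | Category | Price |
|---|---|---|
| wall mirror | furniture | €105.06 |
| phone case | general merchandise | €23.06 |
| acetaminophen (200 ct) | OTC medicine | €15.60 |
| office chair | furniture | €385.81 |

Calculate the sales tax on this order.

Wall mirror €105.06: furniture → 4.75% + 0% local = 4.75% → €4.99035
Phone case €23.06: general merchandise → 8.25% + 0.5% local = 8.75% → €2.01775
Acetaminophen (200 ct) €15.60: OTC medicine → 0% + 1% local = 1% → €0.156
Office chair €385.81: furniture → 4.75% + 0% local = 4.75% → €18.325975
Unrounded tax sum = €25.490075 → €25.49

€25.49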